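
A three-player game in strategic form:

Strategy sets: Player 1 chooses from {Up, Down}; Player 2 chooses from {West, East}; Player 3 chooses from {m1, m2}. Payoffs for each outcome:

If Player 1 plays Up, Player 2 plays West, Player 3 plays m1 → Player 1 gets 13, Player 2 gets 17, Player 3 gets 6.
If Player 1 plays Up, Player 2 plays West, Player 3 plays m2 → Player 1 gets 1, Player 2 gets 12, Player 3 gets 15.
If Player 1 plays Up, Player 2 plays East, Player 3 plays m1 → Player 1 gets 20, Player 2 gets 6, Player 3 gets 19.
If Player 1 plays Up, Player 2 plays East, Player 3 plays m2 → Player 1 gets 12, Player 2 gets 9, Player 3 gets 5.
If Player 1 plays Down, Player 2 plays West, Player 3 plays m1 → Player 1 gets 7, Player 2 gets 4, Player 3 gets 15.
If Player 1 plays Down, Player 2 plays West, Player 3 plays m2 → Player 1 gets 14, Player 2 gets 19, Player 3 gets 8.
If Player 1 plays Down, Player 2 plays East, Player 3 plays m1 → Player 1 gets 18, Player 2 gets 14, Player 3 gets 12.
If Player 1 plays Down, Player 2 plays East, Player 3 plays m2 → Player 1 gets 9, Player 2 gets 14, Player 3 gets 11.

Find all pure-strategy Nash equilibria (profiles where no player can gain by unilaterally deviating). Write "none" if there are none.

Player 1 against (West, m1): payoffs 13, 7 → best response Up.
Player 1 against (West, m2): payoffs 1, 14 → best response Down.
Player 1 against (East, m1): payoffs 20, 18 → best response Up.
Player 1 against (East, m2): payoffs 12, 9 → best response Up.
Player 2 against (Up, m1): payoffs 17, 6 → best response West.
Player 2 against (Up, m2): payoffs 12, 9 → best response West.
Player 2 against (Down, m1): payoffs 4, 14 → best response East.
Player 2 against (Down, m2): payoffs 19, 14 → best response West.
Player 3 against (Up, West): payoffs 6, 15 → best response m2.
Player 3 against (Up, East): payoffs 19, 5 → best response m1.
Player 3 against (Down, West): payoffs 15, 8 → best response m1.
Player 3 against (Down, East): payoffs 12, 11 → best response m1.
No profile is a mutual best response for all players.

none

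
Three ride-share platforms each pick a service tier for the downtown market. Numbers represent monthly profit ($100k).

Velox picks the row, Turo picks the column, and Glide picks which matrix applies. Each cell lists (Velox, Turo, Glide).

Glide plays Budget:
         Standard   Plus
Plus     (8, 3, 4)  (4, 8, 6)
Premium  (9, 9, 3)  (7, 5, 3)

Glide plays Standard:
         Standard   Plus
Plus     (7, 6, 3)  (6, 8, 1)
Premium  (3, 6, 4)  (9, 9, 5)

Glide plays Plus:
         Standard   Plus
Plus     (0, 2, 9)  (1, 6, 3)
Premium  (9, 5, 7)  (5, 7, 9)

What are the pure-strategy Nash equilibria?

The unique pure-strategy Nash equilibrium is (Premium, Plus, Plus).

Velox against (Standard, Budget): payoffs 8, 9 → best response Premium.
Velox against (Standard, Standard): payoffs 7, 3 → best response Plus.
Velox against (Standard, Plus): payoffs 0, 9 → best response Premium.
Velox against (Plus, Budget): payoffs 4, 7 → best response Premium.
Velox against (Plus, Standard): payoffs 6, 9 → best response Premium.
Velox against (Plus, Plus): payoffs 1, 5 → best response Premium.
Turo against (Plus, Budget): payoffs 3, 8 → best response Plus.
Turo against (Plus, Standard): payoffs 6, 8 → best response Plus.
Turo against (Plus, Plus): payoffs 2, 6 → best response Plus.
Turo against (Premium, Budget): payoffs 9, 5 → best response Standard.
Turo against (Premium, Standard): payoffs 6, 9 → best response Plus.
Turo against (Premium, Plus): payoffs 5, 7 → best response Plus.
Glide against (Plus, Standard): payoffs 4, 3, 9 → best response Plus.
Glide against (Plus, Plus): payoffs 6, 1, 3 → best response Budget.
Glide against (Premium, Standard): payoffs 3, 4, 7 → best response Plus.
Glide against (Premium, Plus): payoffs 3, 5, 9 → best response Plus.
Mutual best responses: (Premium, Plus, Plus).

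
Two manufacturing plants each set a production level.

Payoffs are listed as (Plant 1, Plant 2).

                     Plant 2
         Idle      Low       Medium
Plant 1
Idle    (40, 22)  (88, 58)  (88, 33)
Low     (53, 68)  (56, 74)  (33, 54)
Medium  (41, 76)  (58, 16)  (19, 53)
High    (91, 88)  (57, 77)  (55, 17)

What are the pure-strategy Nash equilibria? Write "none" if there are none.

(Idle, Low); (High, Idle)

Plant 1 against Idle: payoffs 40, 53, 41, 91 → best response High.
Plant 1 against Low: payoffs 88, 56, 58, 57 → best response Idle.
Plant 1 against Medium: payoffs 88, 33, 19, 55 → best response Idle.
Plant 2 against Idle: payoffs 22, 58, 33 → best response Low.
Plant 2 against Low: payoffs 68, 74, 54 → best response Low.
Plant 2 against Medium: payoffs 76, 16, 53 → best response Idle.
Plant 2 against High: payoffs 88, 77, 17 → best response Idle.
Mutual best responses: (Idle, Low); (High, Idle).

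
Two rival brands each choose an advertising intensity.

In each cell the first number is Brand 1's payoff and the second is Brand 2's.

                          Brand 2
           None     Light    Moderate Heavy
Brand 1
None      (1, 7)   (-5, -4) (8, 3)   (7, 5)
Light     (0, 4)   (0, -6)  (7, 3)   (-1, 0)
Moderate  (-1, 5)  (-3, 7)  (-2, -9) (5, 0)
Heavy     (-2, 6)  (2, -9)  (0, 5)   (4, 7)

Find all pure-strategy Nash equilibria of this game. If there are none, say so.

Check each profile: it is a Nash equilibrium iff no player can strictly gain by switching unilaterally.
(None, None): Brand 1 gets 1, best alternative 0; Brand 2 gets 7, best alternative 5. No profitable deviation — NE.
(None, Light): Brand 1 can switch to Light (-5 → 0). Not NE.
(None, Moderate): Brand 2 can switch to None (3 → 7). Not NE.
(None, Heavy): Brand 2 can switch to None (5 → 7). Not NE.
(Light, None): Brand 1 can switch to None (0 → 1). Not NE.
(Light, Light): Brand 1 can switch to Heavy (0 → 2). Not NE.
(Light, Moderate): Brand 1 can switch to None (7 → 8). Not NE.
(Light, Heavy): Brand 1 can switch to None (-1 → 7). Not NE.
(Moderate, None): Brand 1 can switch to None (-1 → 1). Not NE.
(Moderate, Light): Brand 1 can switch to Light (-3 → 0). Not NE.
(Moderate, Moderate): Brand 1 can switch to None (-2 → 8). Not NE.
(The remaining 5 profiles each have a profitable deviation by the same check.)

Pure NE: (None, None)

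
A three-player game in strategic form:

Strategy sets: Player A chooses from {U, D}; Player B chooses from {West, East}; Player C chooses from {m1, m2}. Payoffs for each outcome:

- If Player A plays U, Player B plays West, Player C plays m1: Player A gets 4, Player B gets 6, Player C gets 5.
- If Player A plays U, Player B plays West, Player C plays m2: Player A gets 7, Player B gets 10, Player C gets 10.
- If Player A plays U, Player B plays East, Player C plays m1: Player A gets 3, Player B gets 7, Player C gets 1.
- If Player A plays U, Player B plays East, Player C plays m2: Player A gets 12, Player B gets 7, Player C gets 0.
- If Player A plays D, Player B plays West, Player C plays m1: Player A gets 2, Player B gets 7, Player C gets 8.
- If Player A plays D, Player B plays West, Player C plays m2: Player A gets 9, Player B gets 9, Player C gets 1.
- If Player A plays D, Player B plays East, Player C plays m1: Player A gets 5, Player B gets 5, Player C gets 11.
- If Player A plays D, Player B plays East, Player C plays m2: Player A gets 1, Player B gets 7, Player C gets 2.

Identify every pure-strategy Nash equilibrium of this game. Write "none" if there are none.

No pure-strategy Nash equilibrium.

For each player, find the best response to each opponent profile; mutual best responses are the pure NE.
Player A against (West, m1): payoffs 4, 2 → best response U.
Player A against (West, m2): payoffs 7, 9 → best response D.
Player A against (East, m1): payoffs 3, 5 → best response D.
Player A against (East, m2): payoffs 12, 1 → best response U.
Player B against (U, m1): payoffs 6, 7 → best response East.
Player B against (U, m2): payoffs 10, 7 → best response West.
Player B against (D, m1): payoffs 7, 5 → best response West.
Player B against (D, m2): payoffs 9, 7 → best response West.
Player C against (U, West): payoffs 5, 10 → best response m2.
Player C against (U, East): payoffs 1, 0 → best response m1.
Player C against (D, West): payoffs 8, 1 → best response m1.
Player C against (D, East): payoffs 11, 2 → best response m1.
No profile is a mutual best response for all players.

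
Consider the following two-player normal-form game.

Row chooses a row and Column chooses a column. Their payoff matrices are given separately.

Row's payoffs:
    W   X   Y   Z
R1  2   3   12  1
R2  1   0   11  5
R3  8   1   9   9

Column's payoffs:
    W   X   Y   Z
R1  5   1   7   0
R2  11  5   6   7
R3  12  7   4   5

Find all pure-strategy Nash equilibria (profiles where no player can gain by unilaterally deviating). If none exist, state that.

Pure-strategy Nash equilibria: (R1, Y), (R3, W)

Row against W: payoffs 2, 1, 8 → best response R3.
Row against X: payoffs 3, 0, 1 → best response R1.
Row against Y: payoffs 12, 11, 9 → best response R1.
Row against Z: payoffs 1, 5, 9 → best response R3.
Column against R1: payoffs 5, 1, 7, 0 → best response Y.
Column against R2: payoffs 11, 5, 6, 7 → best response W.
Column against R3: payoffs 12, 7, 4, 5 → best response W.
Mutual best responses: (R1, Y); (R3, W).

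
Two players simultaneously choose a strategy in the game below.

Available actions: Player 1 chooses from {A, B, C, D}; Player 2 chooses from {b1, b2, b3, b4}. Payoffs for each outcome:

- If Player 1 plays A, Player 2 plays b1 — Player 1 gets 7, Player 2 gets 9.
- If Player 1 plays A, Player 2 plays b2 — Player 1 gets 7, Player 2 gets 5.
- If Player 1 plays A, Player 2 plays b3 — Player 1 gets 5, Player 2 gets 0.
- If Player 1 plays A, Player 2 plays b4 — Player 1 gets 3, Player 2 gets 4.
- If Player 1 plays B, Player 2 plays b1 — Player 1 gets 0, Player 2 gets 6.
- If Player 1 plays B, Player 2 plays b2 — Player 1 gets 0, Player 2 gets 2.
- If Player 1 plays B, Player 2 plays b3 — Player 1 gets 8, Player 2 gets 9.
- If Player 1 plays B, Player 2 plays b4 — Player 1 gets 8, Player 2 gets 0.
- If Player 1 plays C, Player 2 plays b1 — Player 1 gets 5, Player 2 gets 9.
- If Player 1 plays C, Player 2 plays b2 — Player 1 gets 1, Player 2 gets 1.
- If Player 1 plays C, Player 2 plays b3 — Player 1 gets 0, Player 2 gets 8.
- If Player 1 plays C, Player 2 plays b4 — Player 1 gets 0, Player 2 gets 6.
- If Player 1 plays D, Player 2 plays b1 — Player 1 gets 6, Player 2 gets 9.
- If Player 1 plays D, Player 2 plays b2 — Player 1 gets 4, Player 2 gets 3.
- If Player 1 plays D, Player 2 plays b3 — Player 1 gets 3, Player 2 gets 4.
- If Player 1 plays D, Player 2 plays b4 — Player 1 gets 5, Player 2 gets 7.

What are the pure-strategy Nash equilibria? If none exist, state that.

The pure Nash equilibria are (A, b1) and (B, b3).

(A, b1): Player 1 gets 7, best alternative 6; Player 2 gets 9, best alternative 5. No profitable deviation — NE.
(A, b2): Player 2 can switch to b1 (5 → 9). Not NE.
(A, b3): Player 1 can switch to B (5 → 8). Not NE.
(A, b4): Player 1 can switch to B (3 → 8). Not NE.
(B, b1): Player 1 can switch to A (0 → 7). Not NE.
(B, b2): Player 1 can switch to A (0 → 7). Not NE.
(B, b3): Player 1 gets 8, best alternative 5; Player 2 gets 9, best alternative 6. No profitable deviation — NE.
(B, b4): Player 2 can switch to b1 (0 → 6). Not NE.
(C, b1): Player 1 can switch to A (5 → 7). Not NE.
(C, b2): Player 1 can switch to A (1 → 7). Not NE.
(The remaining 6 profiles each have a profitable deviation by the same check.)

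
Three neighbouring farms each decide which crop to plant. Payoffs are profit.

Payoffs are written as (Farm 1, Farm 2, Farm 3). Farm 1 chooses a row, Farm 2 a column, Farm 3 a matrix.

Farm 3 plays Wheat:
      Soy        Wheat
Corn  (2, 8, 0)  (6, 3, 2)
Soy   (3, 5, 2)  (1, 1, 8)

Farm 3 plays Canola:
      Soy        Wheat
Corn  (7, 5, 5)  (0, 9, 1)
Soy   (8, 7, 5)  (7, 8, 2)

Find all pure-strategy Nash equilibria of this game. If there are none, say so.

Farm 1 against (Soy, Wheat): payoffs 2, 3 → best response Soy.
Farm 1 against (Soy, Canola): payoffs 7, 8 → best response Soy.
Farm 1 against (Wheat, Wheat): payoffs 6, 1 → best response Corn.
Farm 1 against (Wheat, Canola): payoffs 0, 7 → best response Soy.
Farm 2 against (Corn, Wheat): payoffs 8, 3 → best response Soy.
Farm 2 against (Corn, Canola): payoffs 5, 9 → best response Wheat.
Farm 2 against (Soy, Wheat): payoffs 5, 1 → best response Soy.
Farm 2 against (Soy, Canola): payoffs 7, 8 → best response Wheat.
Farm 3 against (Corn, Soy): payoffs 0, 5 → best response Canola.
Farm 3 against (Corn, Wheat): payoffs 2, 1 → best response Wheat.
Farm 3 against (Soy, Soy): payoffs 2, 5 → best response Canola.
Farm 3 against (Soy, Wheat): payoffs 8, 2 → best response Wheat.
No profile is a mutual best response for all players.

This game has no pure Nash equilibrium.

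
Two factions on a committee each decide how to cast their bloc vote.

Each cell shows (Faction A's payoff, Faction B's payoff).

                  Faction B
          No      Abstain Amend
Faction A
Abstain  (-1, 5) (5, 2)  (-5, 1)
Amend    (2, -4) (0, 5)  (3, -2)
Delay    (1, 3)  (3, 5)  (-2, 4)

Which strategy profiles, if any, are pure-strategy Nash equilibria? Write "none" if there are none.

(Abstain, No): Faction A can switch to Amend (-1 → 2). Not NE.
(Abstain, Abstain): Faction B can switch to No (2 → 5). Not NE.
(Abstain, Amend): Faction A can switch to Amend (-5 → 3). Not NE.
(Amend, No): Faction B can switch to Abstain (-4 → 5). Not NE.
(Amend, Abstain): Faction A can switch to Abstain (0 → 5). Not NE.
(Amend, Amend): Faction B can switch to Abstain (-2 → 5). Not NE.
(Delay, No): Faction A can switch to Amend (1 → 2). Not NE.
(Delay, Abstain): Faction A can switch to Abstain (3 → 5). Not NE.
(The remaining 1 profile has a profitable deviation by the same check.)

This game has no pure Nash equilibrium.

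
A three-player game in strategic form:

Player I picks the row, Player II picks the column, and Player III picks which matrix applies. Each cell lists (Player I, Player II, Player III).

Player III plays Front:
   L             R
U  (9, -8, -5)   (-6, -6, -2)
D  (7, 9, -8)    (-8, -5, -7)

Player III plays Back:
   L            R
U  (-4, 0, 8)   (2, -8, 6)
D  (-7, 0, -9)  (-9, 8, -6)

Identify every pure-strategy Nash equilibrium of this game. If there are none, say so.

The unique pure-strategy Nash equilibrium is (U, L, Back).

Player I against (L, Front): payoffs 9, 7 → best response U.
Player I against (L, Back): payoffs -4, -7 → best response U.
Player I against (R, Front): payoffs -6, -8 → best response U.
Player I against (R, Back): payoffs 2, -9 → best response U.
Player II against (U, Front): payoffs -8, -6 → best response R.
Player II against (U, Back): payoffs 0, -8 → best response L.
Player II against (D, Front): payoffs 9, -5 → best response L.
Player II against (D, Back): payoffs 0, 8 → best response R.
Player III against (U, L): payoffs -5, 8 → best response Back.
Player III against (U, R): payoffs -2, 6 → best response Back.
Player III against (D, L): payoffs -8, -9 → best response Front.
Player III against (D, R): payoffs -7, -6 → best response Back.
Mutual best responses: (U, L, Back).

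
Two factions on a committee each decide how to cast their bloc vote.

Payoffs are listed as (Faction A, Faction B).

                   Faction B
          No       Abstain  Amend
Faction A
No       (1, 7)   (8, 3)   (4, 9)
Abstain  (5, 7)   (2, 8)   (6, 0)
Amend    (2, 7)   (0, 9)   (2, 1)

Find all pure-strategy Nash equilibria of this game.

This game has no pure Nash equilibrium.

(No, No): Faction A can switch to Abstain (1 → 5). Not NE.
(No, Abstain): Faction B can switch to No (3 → 7). Not NE.
(No, Amend): Faction A can switch to Abstain (4 → 6). Not NE.
(Abstain, No): Faction B can switch to Abstain (7 → 8). Not NE.
(Abstain, Abstain): Faction A can switch to No (2 → 8). Not NE.
(Abstain, Amend): Faction B can switch to No (0 → 7). Not NE.
(Amend, No): Faction A can switch to Abstain (2 → 5). Not NE.
(Amend, Abstain): Faction A can switch to No (0 → 8). Not NE.
(Amend, Amend): Faction A can switch to No (2 → 4). Not NE.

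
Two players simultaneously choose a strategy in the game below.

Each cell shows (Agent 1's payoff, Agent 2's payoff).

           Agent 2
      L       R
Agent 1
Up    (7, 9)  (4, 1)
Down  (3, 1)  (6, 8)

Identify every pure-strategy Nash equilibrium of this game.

(Up, L): Agent 1 gets 7, best alternative 3; Agent 2 gets 9, best alternative 1. No profitable deviation — NE.
(Up, R): Agent 1 can switch to Down (4 → 6). Not NE.
(Down, L): Agent 1 can switch to Up (3 → 7). Not NE.
(Down, R): Agent 1 gets 6, best alternative 4; Agent 2 gets 8, best alternative 1. No profitable deviation — NE.

Pure-strategy Nash equilibria: (Up, L) and (Down, R)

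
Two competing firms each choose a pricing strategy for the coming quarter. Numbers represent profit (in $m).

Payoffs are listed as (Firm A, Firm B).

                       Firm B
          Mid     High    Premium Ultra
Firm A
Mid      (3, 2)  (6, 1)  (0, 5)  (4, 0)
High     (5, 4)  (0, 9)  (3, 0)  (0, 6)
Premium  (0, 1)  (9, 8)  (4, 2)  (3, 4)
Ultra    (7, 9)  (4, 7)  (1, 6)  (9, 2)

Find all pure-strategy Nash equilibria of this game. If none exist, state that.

(Mid, Mid): Firm A can switch to High (3 → 5). Not NE.
(Mid, High): Firm A can switch to Premium (6 → 9). Not NE.
(Mid, Premium): Firm A can switch to High (0 → 3). Not NE.
(Mid, Ultra): Firm A can switch to Ultra (4 → 9). Not NE.
(High, Mid): Firm A can switch to Ultra (5 → 7). Not NE.
(High, High): Firm A can switch to Mid (0 → 6). Not NE.
(High, Premium): Firm A can switch to Premium (3 → 4). Not NE.
(High, Ultra): Firm A can switch to Mid (0 → 4). Not NE.
(Premium, Mid): Firm A can switch to Mid (0 → 3). Not NE.
(Premium, High): Firm A gets 9, best alternative 6; Firm B gets 8, best alternative 4. No profitable deviation — NE.
(Premium, Premium): Firm B can switch to High (2 → 8). Not NE.
(Premium, Ultra): Firm A can switch to Mid (3 → 4). Not NE.
(Ultra, Mid): Firm A gets 7, best alternative 5; Firm B gets 9, best alternative 7. No profitable deviation — NE.
(Ultra, High): Firm A can switch to Mid (4 → 6). Not NE.
(The remaining 2 profiles each have a profitable deviation by the same check.)

The pure Nash equilibria are (Premium, High) and (Ultra, Mid).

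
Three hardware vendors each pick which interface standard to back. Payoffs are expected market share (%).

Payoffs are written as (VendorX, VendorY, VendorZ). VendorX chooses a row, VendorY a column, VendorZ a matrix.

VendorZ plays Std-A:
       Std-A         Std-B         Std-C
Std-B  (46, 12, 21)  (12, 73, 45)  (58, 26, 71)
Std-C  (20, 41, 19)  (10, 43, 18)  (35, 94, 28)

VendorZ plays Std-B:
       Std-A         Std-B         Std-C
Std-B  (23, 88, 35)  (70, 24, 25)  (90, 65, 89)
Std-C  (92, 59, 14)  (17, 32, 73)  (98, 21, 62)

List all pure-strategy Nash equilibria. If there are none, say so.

The unique pure-strategy Nash equilibrium is (Std-B, Std-B, Std-A).

(Std-B, Std-A, Std-A): VendorY can switch to Std-B (12 → 73). Not NE.
(Std-B, Std-A, Std-B): VendorX can switch to Std-C (23 → 92). Not NE.
(Std-B, Std-B, Std-A): VendorX gets 12, best alternative 10; VendorY gets 73, best alternative 26; VendorZ gets 45, best alternative 25. No profitable deviation — NE.
(Std-B, Std-B, Std-B): VendorY can switch to Std-A (24 → 88). Not NE.
(Std-B, Std-C, Std-A): VendorY can switch to Std-B (26 → 73). Not NE.
(Std-B, Std-C, Std-B): VendorX can switch to Std-C (90 → 98). Not NE.
(Std-C, Std-A, Std-A): VendorX can switch to Std-B (20 → 46). Not NE.
(Std-C, Std-A, Std-B): VendorZ can switch to Std-A (14 → 19). Not NE.
(Std-C, Std-B, Std-A): VendorX can switch to Std-B (10 → 12). Not NE.
(Std-C, Std-B, Std-B): VendorX can switch to Std-B (17 → 70). Not NE.
(Std-C, Std-C, Std-A): VendorX can switch to Std-B (35 → 58). Not NE.
(The remaining 1 profile has a profitable deviation by the same check.)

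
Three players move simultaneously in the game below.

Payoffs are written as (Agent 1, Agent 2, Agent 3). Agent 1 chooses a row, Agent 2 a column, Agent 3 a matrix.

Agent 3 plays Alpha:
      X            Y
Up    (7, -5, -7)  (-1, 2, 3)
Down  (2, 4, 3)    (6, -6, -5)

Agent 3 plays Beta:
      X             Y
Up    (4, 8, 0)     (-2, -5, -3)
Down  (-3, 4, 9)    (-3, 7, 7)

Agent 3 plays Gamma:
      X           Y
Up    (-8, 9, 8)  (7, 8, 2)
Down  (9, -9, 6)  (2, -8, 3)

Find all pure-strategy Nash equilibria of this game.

For each player, find the best response to each opponent profile; mutual best responses are the pure NE.
Agent 1 against (X, Alpha): payoffs 7, 2 → best response Up.
Agent 1 against (X, Beta): payoffs 4, -3 → best response Up.
Agent 1 against (X, Gamma): payoffs -8, 9 → best response Down.
Agent 1 against (Y, Alpha): payoffs -1, 6 → best response Down.
Agent 1 against (Y, Beta): payoffs -2, -3 → best response Up.
Agent 1 against (Y, Gamma): payoffs 7, 2 → best response Up.
Agent 2 against (Up, Alpha): payoffs -5, 2 → best response Y.
Agent 2 against (Up, Beta): payoffs 8, -5 → best response X.
Agent 2 against (Up, Gamma): payoffs 9, 8 → best response X.
Agent 2 against (Down, Alpha): payoffs 4, -6 → best response X.
Agent 2 against (Down, Beta): payoffs 4, 7 → best response Y.
Agent 2 against (Down, Gamma): payoffs -9, -8 → best response Y.
Agent 3 against (Up, X): payoffs -7, 0, 8 → best response Gamma.
Agent 3 against (Up, Y): payoffs 3, -3, 2 → best response Alpha.
Agent 3 against (Down, X): payoffs 3, 9, 6 → best response Beta.
Agent 3 against (Down, Y): payoffs -5, 7, 3 → best response Beta.
No profile is a mutual best response for all players.

There is no pure-strategy Nash equilibrium.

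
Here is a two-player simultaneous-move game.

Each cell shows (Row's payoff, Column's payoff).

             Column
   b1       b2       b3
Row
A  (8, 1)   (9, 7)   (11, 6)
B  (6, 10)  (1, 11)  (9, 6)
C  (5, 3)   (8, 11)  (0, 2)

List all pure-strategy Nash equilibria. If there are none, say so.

Row against b1: payoffs 8, 6, 5 → best response A.
Row against b2: payoffs 9, 1, 8 → best response A.
Row against b3: payoffs 11, 9, 0 → best response A.
Column against A: payoffs 1, 7, 6 → best response b2.
Column against B: payoffs 10, 11, 6 → best response b2.
Column against C: payoffs 3, 11, 2 → best response b2.
Mutual best responses: (A, b2).

The unique pure-strategy Nash equilibrium is (A, b2).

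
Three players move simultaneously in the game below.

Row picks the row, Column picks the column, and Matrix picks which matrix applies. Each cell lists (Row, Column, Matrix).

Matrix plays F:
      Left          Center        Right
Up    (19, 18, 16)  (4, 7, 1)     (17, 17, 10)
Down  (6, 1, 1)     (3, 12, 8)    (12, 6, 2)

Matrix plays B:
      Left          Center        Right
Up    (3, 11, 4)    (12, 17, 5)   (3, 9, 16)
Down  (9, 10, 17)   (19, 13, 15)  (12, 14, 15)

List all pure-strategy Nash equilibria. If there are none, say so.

The pure Nash equilibria are (Up, Left, F); (Down, Right, B).

Mark each player's best response to every combination of opponents' strategies; a profile where every player is best-responding is a pure Nash equilibrium.
Row against (Left, F): payoffs 19, 6 → best response Up.
Row against (Left, B): payoffs 3, 9 → best response Down.
Row against (Center, F): payoffs 4, 3 → best response Up.
Row against (Center, B): payoffs 12, 19 → best response Down.
Row against (Right, F): payoffs 17, 12 → best response Up.
Row against (Right, B): payoffs 3, 12 → best response Down.
Column against (Up, F): payoffs 18, 7, 17 → best response Left.
Column against (Up, B): payoffs 11, 17, 9 → best response Center.
Column against (Down, F): payoffs 1, 12, 6 → best response Center.
Column against (Down, B): payoffs 10, 13, 14 → best response Right.
Matrix against (Up, Left): payoffs 16, 4 → best response F.
Matrix against (Up, Center): payoffs 1, 5 → best response B.
Matrix against (Up, Right): payoffs 10, 16 → best response B.
Matrix against (Down, Left): payoffs 1, 17 → best response B.
Matrix against (Down, Center): payoffs 8, 15 → best response B.
Matrix against (Down, Right): payoffs 2, 15 → best response B.
Mutual best responses: (Up, Left, F); (Down, Right, B).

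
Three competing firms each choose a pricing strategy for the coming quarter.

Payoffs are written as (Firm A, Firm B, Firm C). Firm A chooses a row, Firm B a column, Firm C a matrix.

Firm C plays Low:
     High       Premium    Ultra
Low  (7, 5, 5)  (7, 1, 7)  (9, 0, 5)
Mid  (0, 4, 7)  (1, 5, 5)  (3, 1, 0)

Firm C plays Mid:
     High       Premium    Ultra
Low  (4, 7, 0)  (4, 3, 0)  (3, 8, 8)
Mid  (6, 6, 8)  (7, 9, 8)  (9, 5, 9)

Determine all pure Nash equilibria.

Pure-strategy Nash equilibria: (Low, High, Low), (Mid, Premium, Mid)

Firm A against (High, Low): payoffs 7, 0 → best response Low.
Firm A against (High, Mid): payoffs 4, 6 → best response Mid.
Firm A against (Premium, Low): payoffs 7, 1 → best response Low.
Firm A against (Premium, Mid): payoffs 4, 7 → best response Mid.
Firm A against (Ultra, Low): payoffs 9, 3 → best response Low.
Firm A against (Ultra, Mid): payoffs 3, 9 → best response Mid.
Firm B against (Low, Low): payoffs 5, 1, 0 → best response High.
Firm B against (Low, Mid): payoffs 7, 3, 8 → best response Ultra.
Firm B against (Mid, Low): payoffs 4, 5, 1 → best response Premium.
Firm B against (Mid, Mid): payoffs 6, 9, 5 → best response Premium.
Firm C against (Low, High): payoffs 5, 0 → best response Low.
Firm C against (Low, Premium): payoffs 7, 0 → best response Low.
Firm C against (Low, Ultra): payoffs 5, 8 → best response Mid.
Firm C against (Mid, High): payoffs 7, 8 → best response Mid.
Firm C against (Mid, Premium): payoffs 5, 8 → best response Mid.
Firm C against (Mid, Ultra): payoffs 0, 9 → best response Mid.
Mutual best responses: (Low, High, Low); (Mid, Premium, Mid).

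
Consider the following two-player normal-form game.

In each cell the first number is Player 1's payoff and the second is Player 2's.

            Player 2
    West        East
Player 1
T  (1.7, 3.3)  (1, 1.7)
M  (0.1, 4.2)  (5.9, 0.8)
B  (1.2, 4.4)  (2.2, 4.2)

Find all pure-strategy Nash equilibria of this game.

Pure NE: (T, West)

Player 1 against West: payoffs 1.7, 0.1, 1.2 → best response T.
Player 1 against East: payoffs 1, 5.9, 2.2 → best response M.
Player 2 against T: payoffs 3.3, 1.7 → best response West.
Player 2 against M: payoffs 4.2, 0.8 → best response West.
Player 2 against B: payoffs 4.4, 4.2 → best response West.
Mutual best responses: (T, West).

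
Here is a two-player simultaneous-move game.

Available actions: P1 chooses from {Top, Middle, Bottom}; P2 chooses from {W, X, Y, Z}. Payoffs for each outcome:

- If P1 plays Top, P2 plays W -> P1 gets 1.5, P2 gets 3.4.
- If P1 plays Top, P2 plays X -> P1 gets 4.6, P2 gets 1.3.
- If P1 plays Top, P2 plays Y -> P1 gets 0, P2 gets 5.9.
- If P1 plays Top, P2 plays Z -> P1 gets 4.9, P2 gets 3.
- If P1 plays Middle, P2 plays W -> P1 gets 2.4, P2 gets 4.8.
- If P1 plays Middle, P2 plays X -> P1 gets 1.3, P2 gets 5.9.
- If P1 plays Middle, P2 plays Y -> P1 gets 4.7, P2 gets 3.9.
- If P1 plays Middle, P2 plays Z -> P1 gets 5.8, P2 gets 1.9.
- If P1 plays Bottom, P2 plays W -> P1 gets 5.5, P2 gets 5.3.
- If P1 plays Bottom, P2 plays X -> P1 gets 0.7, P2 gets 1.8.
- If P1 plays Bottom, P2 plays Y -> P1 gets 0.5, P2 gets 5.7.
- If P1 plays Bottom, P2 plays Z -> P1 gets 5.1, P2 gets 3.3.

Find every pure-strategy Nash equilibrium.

(Top, W): P1 can switch to Middle (1.5 → 2.4). Not NE.
(Top, X): P2 can switch to W (1.3 → 3.4). Not NE.
(Top, Y): P1 can switch to Middle (0 → 4.7). Not NE.
(Top, Z): P1 can switch to Middle (4.9 → 5.8). Not NE.
(Middle, W): P1 can switch to Bottom (2.4 → 5.5). Not NE.
(Middle, X): P1 can switch to Top (1.3 → 4.6). Not NE.
(The remaining 6 profiles each have a profitable deviation by the same check.)

This game has no pure Nash equilibrium.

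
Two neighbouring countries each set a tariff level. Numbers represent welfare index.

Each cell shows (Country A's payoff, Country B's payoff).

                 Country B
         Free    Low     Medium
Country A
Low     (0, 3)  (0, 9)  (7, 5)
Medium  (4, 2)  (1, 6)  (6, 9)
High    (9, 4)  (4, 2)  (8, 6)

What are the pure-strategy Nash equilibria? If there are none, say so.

The unique pure-strategy Nash equilibrium is (High, Medium).

Country A against Free: payoffs 0, 4, 9 → best response High.
Country A against Low: payoffs 0, 1, 4 → best response High.
Country A against Medium: payoffs 7, 6, 8 → best response High.
Country B against Low: payoffs 3, 9, 5 → best response Low.
Country B against Medium: payoffs 2, 6, 9 → best response Medium.
Country B against High: payoffs 4, 2, 6 → best response Medium.
Mutual best responses: (High, Medium).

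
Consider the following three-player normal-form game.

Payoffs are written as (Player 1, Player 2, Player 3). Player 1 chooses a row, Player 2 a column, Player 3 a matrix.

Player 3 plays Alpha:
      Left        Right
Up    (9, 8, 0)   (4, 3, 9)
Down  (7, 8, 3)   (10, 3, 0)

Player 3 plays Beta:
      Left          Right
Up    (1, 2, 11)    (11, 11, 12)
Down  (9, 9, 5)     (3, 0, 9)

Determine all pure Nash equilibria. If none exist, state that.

Mark each player's best response to every combination of opponents' strategies; a profile where every player is best-responding is a pure Nash equilibrium.
Player 1 against (Left, Alpha): payoffs 9, 7 → best response Up.
Player 1 against (Left, Beta): payoffs 1, 9 → best response Down.
Player 1 against (Right, Alpha): payoffs 4, 10 → best response Down.
Player 1 against (Right, Beta): payoffs 11, 3 → best response Up.
Player 2 against (Up, Alpha): payoffs 8, 3 → best response Left.
Player 2 against (Up, Beta): payoffs 2, 11 → best response Right.
Player 2 against (Down, Alpha): payoffs 8, 3 → best response Left.
Player 2 against (Down, Beta): payoffs 9, 0 → best response Left.
Player 3 against (Up, Left): payoffs 0, 11 → best response Beta.
Player 3 against (Up, Right): payoffs 9, 12 → best response Beta.
Player 3 against (Down, Left): payoffs 3, 5 → best response Beta.
Player 3 against (Down, Right): payoffs 0, 9 → best response Beta.
Mutual best responses: (Up, Right, Beta); (Down, Left, Beta).

The pure Nash equilibria are (Up, Right, Beta) and (Down, Left, Beta).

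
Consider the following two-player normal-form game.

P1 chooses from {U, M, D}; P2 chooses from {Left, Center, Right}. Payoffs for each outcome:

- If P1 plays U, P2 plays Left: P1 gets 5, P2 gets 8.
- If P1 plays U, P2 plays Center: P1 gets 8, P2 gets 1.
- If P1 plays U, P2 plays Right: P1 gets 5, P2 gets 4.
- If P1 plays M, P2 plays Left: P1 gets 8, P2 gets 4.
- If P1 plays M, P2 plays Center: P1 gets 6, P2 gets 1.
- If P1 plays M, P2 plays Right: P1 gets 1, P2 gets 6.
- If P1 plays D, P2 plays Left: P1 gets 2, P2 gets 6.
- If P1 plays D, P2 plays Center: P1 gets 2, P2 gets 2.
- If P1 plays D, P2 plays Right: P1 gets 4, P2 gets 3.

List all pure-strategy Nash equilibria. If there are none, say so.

Mark each player's best response to every combination of opponents' strategies; a profile where every player is best-responding is a pure Nash equilibrium.
P1 against Left: payoffs 5, 8, 2 → best response M.
P1 against Center: payoffs 8, 6, 2 → best response U.
P1 against Right: payoffs 5, 1, 4 → best response U.
P2 against U: payoffs 8, 1, 4 → best response Left.
P2 against M: payoffs 4, 1, 6 → best response Right.
P2 against D: payoffs 6, 2, 3 → best response Left.
No profile is a mutual best response for all players.

There is no pure-strategy Nash equilibrium.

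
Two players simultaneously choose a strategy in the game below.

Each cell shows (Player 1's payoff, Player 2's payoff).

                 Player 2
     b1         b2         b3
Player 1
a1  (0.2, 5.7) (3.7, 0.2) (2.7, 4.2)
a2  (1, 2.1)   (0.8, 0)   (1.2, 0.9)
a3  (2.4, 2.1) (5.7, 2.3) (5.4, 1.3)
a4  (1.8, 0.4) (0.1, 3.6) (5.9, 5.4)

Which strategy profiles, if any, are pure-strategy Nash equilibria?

Player 1 against b1: payoffs 0.2, 1, 2.4, 1.8 → best response a3.
Player 1 against b2: payoffs 3.7, 0.8, 5.7, 0.1 → best response a3.
Player 1 against b3: payoffs 2.7, 1.2, 5.4, 5.9 → best response a4.
Player 2 against a1: payoffs 5.7, 0.2, 4.2 → best response b1.
Player 2 against a2: payoffs 2.1, 0, 0.9 → best response b1.
Player 2 against a3: payoffs 2.1, 2.3, 1.3 → best response b2.
Player 2 against a4: payoffs 0.4, 3.6, 5.4 → best response b3.
Mutual best responses: (a3, b2); (a4, b3).

Pure-strategy Nash equilibria: (a3, b2); (a4, b3)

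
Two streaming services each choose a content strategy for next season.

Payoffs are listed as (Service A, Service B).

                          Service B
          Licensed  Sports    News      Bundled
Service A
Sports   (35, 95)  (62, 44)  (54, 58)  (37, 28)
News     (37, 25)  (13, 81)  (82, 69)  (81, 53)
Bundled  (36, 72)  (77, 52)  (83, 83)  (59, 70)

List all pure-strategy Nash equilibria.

(Bundled, News)

(Sports, Licensed): Service A can switch to News (35 → 37). Not NE.
(Sports, Sports): Service A can switch to Bundled (62 → 77). Not NE.
(Sports, News): Service A can switch to News (54 → 82). Not NE.
(Sports, Bundled): Service A can switch to News (37 → 81). Not NE.
(News, Licensed): Service B can switch to Sports (25 → 81). Not NE.
(News, Sports): Service A can switch to Sports (13 → 62). Not NE.
(News, News): Service A can switch to Bundled (82 → 83). Not NE.
(News, Bundled): Service B can switch to Sports (53 → 81). Not NE.
(Bundled, Licensed): Service A can switch to News (36 → 37). Not NE.
(Bundled, Sports): Service B can switch to Licensed (52 → 72). Not NE.
(Bundled, News): Service A gets 83, best alternative 82; Service B gets 83, best alternative 72. No profitable deviation — NE.
(The remaining 1 profile has a profitable deviation by the same check.)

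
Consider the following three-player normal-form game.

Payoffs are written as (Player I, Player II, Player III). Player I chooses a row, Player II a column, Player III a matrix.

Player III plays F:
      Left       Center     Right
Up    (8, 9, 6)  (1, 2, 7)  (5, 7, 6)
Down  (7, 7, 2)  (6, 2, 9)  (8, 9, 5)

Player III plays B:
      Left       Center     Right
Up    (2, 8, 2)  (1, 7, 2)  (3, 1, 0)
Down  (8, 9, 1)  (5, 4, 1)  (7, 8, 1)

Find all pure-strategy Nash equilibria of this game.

For each player, find the best response to each opponent profile; mutual best responses are the pure NE.
Player I against (Left, F): payoffs 8, 7 → best response Up.
Player I against (Left, B): payoffs 2, 8 → best response Down.
Player I against (Center, F): payoffs 1, 6 → best response Down.
Player I against (Center, B): payoffs 1, 5 → best response Down.
Player I against (Right, F): payoffs 5, 8 → best response Down.
Player I against (Right, B): payoffs 3, 7 → best response Down.
Player II against (Up, F): payoffs 9, 2, 7 → best response Left.
Player II against (Up, B): payoffs 8, 7, 1 → best response Left.
Player II against (Down, F): payoffs 7, 2, 9 → best response Right.
Player II against (Down, B): payoffs 9, 4, 8 → best response Left.
Player III against (Up, Left): payoffs 6, 2 → best response F.
Player III against (Up, Center): payoffs 7, 2 → best response F.
Player III against (Up, Right): payoffs 6, 0 → best response F.
Player III against (Down, Left): payoffs 2, 1 → best response F.
Player III against (Down, Center): payoffs 9, 1 → best response F.
Player III against (Down, Right): payoffs 5, 1 → best response F.
Mutual best responses: (Up, Left, F); (Down, Right, F).

Pure-strategy Nash equilibria: (Up, Left, F), (Down, Right, F)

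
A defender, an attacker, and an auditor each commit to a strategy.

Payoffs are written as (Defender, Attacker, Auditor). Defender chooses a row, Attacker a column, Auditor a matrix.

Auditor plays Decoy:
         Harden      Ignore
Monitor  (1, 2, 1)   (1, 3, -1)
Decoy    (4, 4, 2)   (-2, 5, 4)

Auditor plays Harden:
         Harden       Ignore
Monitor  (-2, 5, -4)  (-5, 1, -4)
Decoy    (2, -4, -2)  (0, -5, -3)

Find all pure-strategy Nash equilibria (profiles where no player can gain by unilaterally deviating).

The unique pure-strategy Nash equilibrium is (Monitor, Ignore, Decoy).

Defender against (Harden, Decoy): payoffs 1, 4 → best response Decoy.
Defender against (Harden, Harden): payoffs -2, 2 → best response Decoy.
Defender against (Ignore, Decoy): payoffs 1, -2 → best response Monitor.
Defender against (Ignore, Harden): payoffs -5, 0 → best response Decoy.
Attacker against (Monitor, Decoy): payoffs 2, 3 → best response Ignore.
Attacker against (Monitor, Harden): payoffs 5, 1 → best response Harden.
Attacker against (Decoy, Decoy): payoffs 4, 5 → best response Ignore.
Attacker against (Decoy, Harden): payoffs -4, -5 → best response Harden.
Auditor against (Monitor, Harden): payoffs 1, -4 → best response Decoy.
Auditor against (Monitor, Ignore): payoffs -1, -4 → best response Decoy.
Auditor against (Decoy, Harden): payoffs 2, -2 → best response Decoy.
Auditor against (Decoy, Ignore): payoffs 4, -3 → best response Decoy.
Mutual best responses: (Monitor, Ignore, Decoy).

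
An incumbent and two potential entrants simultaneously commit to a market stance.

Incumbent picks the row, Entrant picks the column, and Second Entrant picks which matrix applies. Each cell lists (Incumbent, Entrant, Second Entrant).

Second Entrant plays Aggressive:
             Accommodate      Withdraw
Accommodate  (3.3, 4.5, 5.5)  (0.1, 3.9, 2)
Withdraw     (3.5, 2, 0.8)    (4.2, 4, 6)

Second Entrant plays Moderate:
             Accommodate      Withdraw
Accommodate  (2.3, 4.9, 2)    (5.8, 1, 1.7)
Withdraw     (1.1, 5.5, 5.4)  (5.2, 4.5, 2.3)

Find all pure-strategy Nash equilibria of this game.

(Accommodate, Accommodate, Aggressive): Incumbent can switch to Withdraw (3.3 → 3.5). Not NE.
(Accommodate, Accommodate, Moderate): Second Entrant can switch to Aggressive (2 → 5.5). Not NE.
(Accommodate, Withdraw, Aggressive): Incumbent can switch to Withdraw (0.1 → 4.2). Not NE.
(Accommodate, Withdraw, Moderate): Entrant can switch to Accommodate (1 → 4.9). Not NE.
(Withdraw, Accommodate, Aggressive): Entrant can switch to Withdraw (2 → 4). Not NE.
(Withdraw, Accommodate, Moderate): Incumbent can switch to Accommodate (1.1 → 2.3). Not NE.
(Withdraw, Withdraw, Aggressive): Incumbent gets 4.2, best alternative 0.1; Entrant gets 4, best alternative 2; Second Entrant gets 6, best alternative 2.3. No profitable deviation — NE.
(The remaining 1 profile has a profitable deviation by the same check.)

The unique pure-strategy Nash equilibrium is (Withdraw, Withdraw, Aggressive).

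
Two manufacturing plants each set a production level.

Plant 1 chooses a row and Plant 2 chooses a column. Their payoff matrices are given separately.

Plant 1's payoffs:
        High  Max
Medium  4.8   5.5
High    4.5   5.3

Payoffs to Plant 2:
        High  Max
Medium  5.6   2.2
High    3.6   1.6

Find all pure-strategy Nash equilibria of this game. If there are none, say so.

Plant 1 against High: payoffs 4.8, 4.5 → best response Medium.
Plant 1 against Max: payoffs 5.5, 5.3 → best response Medium.
Plant 2 against Medium: payoffs 5.6, 2.2 → best response High.
Plant 2 against High: payoffs 3.6, 1.6 → best response High.
Mutual best responses: (Medium, High).

The unique pure-strategy Nash equilibrium is (Medium, High).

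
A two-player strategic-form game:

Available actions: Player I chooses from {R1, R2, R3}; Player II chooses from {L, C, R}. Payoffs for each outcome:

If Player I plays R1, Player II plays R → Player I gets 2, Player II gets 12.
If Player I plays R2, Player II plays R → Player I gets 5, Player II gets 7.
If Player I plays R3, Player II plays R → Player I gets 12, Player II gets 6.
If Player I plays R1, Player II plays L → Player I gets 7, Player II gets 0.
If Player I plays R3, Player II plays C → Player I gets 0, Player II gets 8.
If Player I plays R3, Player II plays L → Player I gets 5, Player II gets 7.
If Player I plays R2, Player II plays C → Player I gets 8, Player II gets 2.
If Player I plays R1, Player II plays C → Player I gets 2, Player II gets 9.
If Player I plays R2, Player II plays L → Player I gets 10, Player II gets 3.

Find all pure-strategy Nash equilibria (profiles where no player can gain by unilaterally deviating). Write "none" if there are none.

none

Player I against L: payoffs 7, 10, 5 → best response R2.
Player I against C: payoffs 2, 8, 0 → best response R2.
Player I against R: payoffs 2, 5, 12 → best response R3.
Player II against R1: payoffs 0, 9, 12 → best response R.
Player II against R2: payoffs 3, 2, 7 → best response R.
Player II against R3: payoffs 7, 8, 6 → best response C.
No profile is a mutual best response for all players.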